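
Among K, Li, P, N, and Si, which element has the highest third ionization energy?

IE_3 is the cost of taking one more electron from the +2 cation: K²⁺ is already 1 electron into the core; Li²⁺ is already 1 electron into the core; P²⁺ still has 3 valence electrons; N²⁺ still has 3 valence electrons; Si²⁺ still has 2 valence electrons.
Usually core removal costs more than valence removal, but here the competition is close: a tightly held n=2 valence electron can cost more to remove than an n=3 core electron, so the actual values have to decide it.
Valence configurations: P²⁺ [Ne]3s²3p¹, N²⁺ [He]2s²2p¹, Si²⁺ [Ne]3s².
P²⁺ loses a lone 3p electron whereas Si²⁺ must break into a filled 3s² pair, so IE_3(Si) > IE_3(P) even though P has the higher nuclear charge.
The numbers (kJ/mol): K 4420, Li 11815, P 2914, N 4578, Si 3232.
Putting it together, IE_3: P < Si < K < N < Li.

Li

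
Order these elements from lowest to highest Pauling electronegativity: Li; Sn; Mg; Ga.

Li < Mg < Ga < Sn

Electronegativity increases across a period and decreases down a group, tracking effective nuclear charge and atomic size.
These sit on a diagonal, where the across-period and down-group effects partly cancel.
Mg > Li: period and group pull opposite ways; the across-period shift dominates (1.31 vs 0.98).
Ga > Mg: period and group pull opposite ways; the across-period shift dominates (1.81 vs 1.31).
Sn > Ga: the two effects oppose for this pair; the across-period effect wins (1.96 vs 1.81).
For reference (Pauling): Li 0.98, Mg 1.31, Ga 1.81, Sn 1.96.
So from lowest to highest: Li < Mg < Ga < Sn.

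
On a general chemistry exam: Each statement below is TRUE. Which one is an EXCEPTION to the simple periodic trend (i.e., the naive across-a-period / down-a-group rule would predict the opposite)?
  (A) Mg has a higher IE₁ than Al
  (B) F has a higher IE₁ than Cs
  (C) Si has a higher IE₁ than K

(A)

The general trend: IE₁ increases across a period and decreases down a group.
(A) Mg (period 3, group 2) vs Al (period 3, group 13): the stated order contradicts the simple trend.
(B) F (period 2, group 17) vs Cs (period 6, group 1): the stated order agrees with the simple trend.
(C) Si (period 3, group 14) vs K (period 4, group 1): the stated order agrees with the simple trend.
The exception is (A): Al's single 3p electron is easier to remove than one from Mg's filled 3s².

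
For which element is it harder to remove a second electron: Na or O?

Na

The second ionization energy removes an electron from the +1 ion. For each element: Na⁺ is the bare [Ne] core; O⁺ still has 5 valence electrons.
Breaking into a closed-shell core is much more expensive than removing a leftover valence electron — Na has the largest IE_2 here.
Tabulated IE_2 (kJ/mol): Na 4562, O 3388.
Putting it together, IE_2: O < Na.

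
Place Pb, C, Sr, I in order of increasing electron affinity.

C is in period 2, group 14; Sr is in period 5, group 2; I is in period 5, group 17; Pb is in period 6, group 14.
EA tends to increase across a period and decrease down a group, though the pattern is less regular than for IE or radius.
These span different periods and groups, so the two trends combine.
Pb > Sr: the two effects oppose for this pair; the across-period effect wins (35 vs 5 kJ/mol).
C > Pb: they share group 14; the group trend gives C the larger value.
I > C: period and group pull opposite ways; the across-period shift dominates (295 vs 122 kJ/mol).
Approximate values (kJ/mol): C 122, Sr 5, I 295, Pb 35.
So from lowest to highest: Sr < Pb < C < I.

Sr < Pb < C < I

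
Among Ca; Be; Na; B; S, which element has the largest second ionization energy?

After 1 electron has been removed, what remains? Ca⁺ still has 1 valence electron; Be⁺ still has 1 valence electron; Na⁺ is the bare [Ne] core; B⁺ still has 2 valence electrons; S⁺ still has 5 valence electrons.
Core electrons are held far more tightly than valence electrons, so Na tops the IE_2 order.
Valence configurations: Ca⁺ [Ar]4s¹, Be⁺ [He]2s¹, B⁺ [He]2s², S⁺ [Ne]3s²3p³.
Approximate IE_2 values (kJ/mol): Ca 1145, Be 1757, Na 4562, B 2427, S 2252.
So the second ionization energies run Ca < Be < S < B < Na.

Na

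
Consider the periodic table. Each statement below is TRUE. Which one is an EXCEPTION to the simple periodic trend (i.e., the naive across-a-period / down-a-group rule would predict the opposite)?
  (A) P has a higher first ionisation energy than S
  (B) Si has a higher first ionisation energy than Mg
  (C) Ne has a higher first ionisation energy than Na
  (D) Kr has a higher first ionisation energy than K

(A)

The general trend: first ionisation energy increases across a period and decreases down a group.
(A) P (period 3, group 15) vs S (period 3, group 16): the stated order contradicts the simple trend.
(B) Si (period 3, group 14) vs Mg (period 3, group 2): the stated order agrees with the simple trend.
(C) Ne (period 2, group 18) vs Na (period 3, group 1): the stated order agrees with the simple trend.
(D) Kr (period 4, group 18) vs K (period 4, group 1): the stated order agrees with the simple trend.
The exception is (A): S (3p⁴) ionizes more easily than half-filled P (3p³) because the paired 3p electron in S is pushed out by e⁻–e⁻ repulsion.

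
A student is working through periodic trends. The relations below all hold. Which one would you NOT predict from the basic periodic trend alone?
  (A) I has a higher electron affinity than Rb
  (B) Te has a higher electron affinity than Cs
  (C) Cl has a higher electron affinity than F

The general trend: electron affinity increases across a period and decreases down a group.
(A) I (period 5, group 17) vs Rb (period 5, group 1): the stated order agrees with the simple trend.
(B) Te (period 5, group 16) vs Cs (period 6, group 1): the stated order agrees with the simple trend.
(C) Cl (period 3, group 17) vs F (period 2, group 17): the stated order contradicts the simple trend.
The exception is (C): F's small 2p subshell makes the incoming electron feel strong e⁻–e⁻ repulsion, so Cl actually releases more energy on gaining an electron.

(C)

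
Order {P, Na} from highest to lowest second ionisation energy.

Na, P

The second ionization energy removes an electron from the +1 ion. For each element: P⁺ still has 4 valence electrons; Na⁺ is the bare [Ne] core.
Core electrons are held far more tightly than valence electrons, so Na tops the IE_2 order.
Approximate IE_2 values (kJ/mol): P 1907, Na 4562.
Overall IE_2 order: P < Na.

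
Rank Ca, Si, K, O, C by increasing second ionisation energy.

IE_2 is the cost of taking one more electron from the +1 cation: Ca⁺ still has 1 valence electron; Si⁺ still has 3 valence electrons; K⁺ is the bare [Ar] core; O⁺ still has 5 valence electrons; C⁺ still has 3 valence electrons.
Usually core removal costs more than valence removal, but here the competition is close: a tightly held n=2 valence electron can cost more to remove than an n=3 core electron, so the actual values have to decide it.
Valence configurations: Ca⁺ [Ar]4s¹, Si⁺ [Ne]3s²3p¹, O⁺ [He]2s²2p³, C⁺ [He]2s²2p¹.
Tabulated IE_2 (kJ/mol): Ca 1145, Si 1577, K 3052, O 3388, C 2353.
So the second ionization energies run Ca < Si < C < K < O.

Ca, Si, C, K, O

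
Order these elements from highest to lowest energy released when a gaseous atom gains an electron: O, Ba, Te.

Te > O > Ba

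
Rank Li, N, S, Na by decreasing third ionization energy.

After 2 electrons have been removed, what remains? Li²⁺ is already 1 electron into the core; N²⁺ still has 3 valence electrons; S²⁺ still has 4 valence electrons; Na²⁺ is already 1 electron into the core.
Pulling an electron out of a noble-gas core costs far more than removing a remaining valence electron, so Na and Li sit at the high end of IE_3.
Valence configurations: N²⁺ [He]2s²2p¹, S²⁺ [Ne]3s²3p².
Approximate IE_3 values (kJ/mol): Li 11815, N 4578, S 3357, Na 6910.
Putting it together, IE_3: S < N < Na < Li.

Li, Na, N, S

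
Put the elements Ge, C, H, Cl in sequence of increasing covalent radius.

H < C < Cl < Ge

H is in period 1, group 1; C is in period 2, group 14; Cl is in period 3, group 17; Ge is in period 4, group 14.
Moving right in a period, electrons are added to the same shell under a stronger nuclear pull, so atoms get smaller; moving down, a new shell is opened and atoms get larger.
Here both period and group differ, so the two effects have to be weighed against each other.
C > H: the two effects oppose for this pair; the down-group effect wins (75 vs 32 pm).
Cl > C: the two effects oppose for this pair; the down-group effect wins (99 vs 75 pm).
Ge > Cl: both effects reinforce here, so Ge is clearly the larger of the two.
Approximate values (pm): H 32, C 75, Cl 99, Ge 121.
So from smallest to largest: H < C < Cl < Ge.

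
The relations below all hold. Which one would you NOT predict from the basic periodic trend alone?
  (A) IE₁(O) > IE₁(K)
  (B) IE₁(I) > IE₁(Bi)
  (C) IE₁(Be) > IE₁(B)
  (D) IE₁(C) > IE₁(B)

(C)

The general trend: first ionization energy increases across a period and decreases down a group.
(A) O (period 2, group 16) vs K (period 4, group 1): the stated order agrees with the simple trend.
(B) I (period 5, group 17) vs Bi (period 6, group 15): the stated order agrees with the simple trend.
(C) Be (period 2, group 2) vs B (period 2, group 13): the stated order contradicts the simple trend.
(D) C (period 2, group 14) vs B (period 2, group 13): the stated order agrees with the simple trend.
The exception is (C): removing B's lone 2p electron is easier than breaking Be's filled 2s².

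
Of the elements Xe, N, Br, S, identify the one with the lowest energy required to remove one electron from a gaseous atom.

N is in period 2, group 15; S is in period 3, group 16; Br is in period 4, group 17; Xe is in period 5, group 18.
First ionization energy rises across a period (greater Z_eff holds electrons more tightly) and falls down a group (valence electrons are farther from the nucleus).
These sit on a diagonal, where the across-period and down-group effects partly cancel.
Br > S: period and group pull opposite ways; the across-period shift dominates (1140 vs 1000 kJ/mol).
Xe > Br: period and group pull opposite ways; the across-period shift dominates (1170 vs 1140 kJ/mol).
N > Xe: period and group pull opposite ways; the down-group shift dominates (1402 vs 1170 kJ/mol).
For reference (kJ/mol): N 1402, S 1000, Br 1140, Xe 1170.
The lowest energy required to remove one electron from a gaseous atom among these belongs to S.

S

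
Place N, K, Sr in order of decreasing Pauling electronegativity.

Smaller atoms with higher effective nuclear charge are more electronegative.
These span different periods and groups, so the two trends combine.
Sr > K: the two effects oppose for this pair; the across-period effect wins (0.95 vs 0.82).
N > Sr: both effects reinforce here, so N is clearly the higher of the two.
Approximate values (Pauling): N 3.04, K 0.82, Sr 0.95.
So from highest to lowest: N > Sr > K.

N > Sr > K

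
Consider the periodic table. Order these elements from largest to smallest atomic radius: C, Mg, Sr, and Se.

Sr > Mg > Se > C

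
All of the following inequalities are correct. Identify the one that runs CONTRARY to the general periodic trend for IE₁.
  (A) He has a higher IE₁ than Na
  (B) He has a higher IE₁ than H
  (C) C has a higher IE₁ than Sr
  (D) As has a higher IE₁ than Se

(D)

The general trend: IE₁ increases across a period and decreases down a group.
(A) He (period 1, group 18) vs Na (period 3, group 1): the stated order agrees with the simple trend.
(B) He (period 1, group 18) vs H (period 1, group 1): the stated order agrees with the simple trend.
(C) C (period 2, group 14) vs Sr (period 5, group 2): the stated order agrees with the simple trend.
(D) As (period 4, group 15) vs Se (period 4, group 16): the stated order contradicts the simple trend.
The exception is (D): Se (4p⁴) ionizes more easily than half-filled As (4p³).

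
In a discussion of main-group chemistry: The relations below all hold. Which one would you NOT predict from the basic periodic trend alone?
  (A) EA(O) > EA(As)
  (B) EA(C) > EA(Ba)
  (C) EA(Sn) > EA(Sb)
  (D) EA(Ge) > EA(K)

(C)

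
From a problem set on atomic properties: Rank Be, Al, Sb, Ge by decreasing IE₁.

Across a period the outer electron is held more tightly (higher IE₁); down a group it sits in a higher shell, more shielded, and comes off more easily.
A diagonal step moves right (one effect) and down (the opposite effect) at once.
Ge > Al: period and group pull opposite ways; the across-period shift dominates (762 vs 578 kJ/mol).
Sb > Ge: the two effects oppose for this pair; the across-period effect wins (831 vs 762 kJ/mol).
Be > Sb: period and group pull opposite ways; the down-group shift dominates (900 vs 831 kJ/mol).
Approximate values (kJ/mol): Be 900, Al 578, Ge 762, Sb 831.
So from highest to lowest: Be > Sb > Ge > Al.

Be > Sb > Ge > Al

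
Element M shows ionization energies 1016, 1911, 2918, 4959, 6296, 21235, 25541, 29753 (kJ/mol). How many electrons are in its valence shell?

5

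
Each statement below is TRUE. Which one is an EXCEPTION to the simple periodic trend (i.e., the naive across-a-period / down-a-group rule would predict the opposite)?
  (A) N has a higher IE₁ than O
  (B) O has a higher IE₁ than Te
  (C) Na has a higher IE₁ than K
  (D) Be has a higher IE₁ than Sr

(A)

The general trend: IE₁ increases across a period and decreases down a group.
(A) N (period 2, group 15) vs O (period 2, group 16): the stated order contradicts the simple trend.
(B) O (period 2, group 16) vs Te (period 5, group 16): the stated order agrees with the simple trend.
(C) Na (period 3, group 1) vs K (period 4, group 1): the stated order agrees with the simple trend.
(D) Be (period 2, group 2) vs Sr (period 5, group 2): the stated order agrees with the simple trend.
The exception is (A): pairing an electron in O's 2p⁴ costs repulsion energy, so O ionizes more easily than half-filled N (2p³).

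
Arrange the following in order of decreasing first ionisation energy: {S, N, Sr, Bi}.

N > S > Bi > Sr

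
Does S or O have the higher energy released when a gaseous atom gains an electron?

O is in period 2, group 16; S is in period 3, group 16.
Adding an electron releases more energy for atoms nearer the top right (short of the noble gases).
All are in group 16; the group trend (electron affinity increases up the group) applies, with the exception below.
Note the exception: S has a higher electron affinity than O, contrary to the simple trend — the compact 2p subshell of O repels the added electron more than S's larger 3p does.
Tabulated electron affinity (kJ/mol): O 141, S 200.
So S has the higher energy released when a gaseous atom gains an electron (S > O).

S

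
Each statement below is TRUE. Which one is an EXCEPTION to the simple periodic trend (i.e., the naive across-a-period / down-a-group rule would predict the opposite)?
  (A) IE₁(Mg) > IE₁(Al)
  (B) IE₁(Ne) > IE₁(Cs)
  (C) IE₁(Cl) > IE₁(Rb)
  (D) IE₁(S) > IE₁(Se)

(A)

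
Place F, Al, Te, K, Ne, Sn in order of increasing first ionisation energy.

F is in period 2, group 17; Ne is in period 2, group 18; Al is in period 3, group 13; K is in period 4, group 1; Sn is in period 5, group 14; Te is in period 5, group 16.
Removing the outermost electron gets harder across a period and easier down a group.
These span different periods and groups, so the two trends combine.
Al > K: both effects reinforce here, so Al is clearly the higher of the two.
Sn > Al: the two effects oppose for this pair; the across-period effect wins (709 vs 578 kJ/mol).
Te > Sn: both are in period 5; the period trend gives Te the larger value.
F > Te: relative to Te, both the across-period and down-group shifts push F's first ionization energy up.
Ne > F: both are in period 2; the period trend gives Ne the larger value.
For reference (kJ/mol): F 1681, Ne 2081, Al 578, K 419, Sn 709, Te 869.
So from lowest to highest: K < Al < Sn < Te < F < Ne.

K < Al < Sn < Te < F < Ne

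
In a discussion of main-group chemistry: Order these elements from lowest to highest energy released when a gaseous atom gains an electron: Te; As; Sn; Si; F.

F is in period 2, group 17; Si is in period 3, group 14; As is in period 4, group 15; Sn is in period 5, group 14; Te is in period 5, group 16.
Adding an electron releases more energy for atoms nearer the top right (short of the noble gases).
Here both period and group differ, so the two effects have to be weighed against each other.
Sn > As: this pair runs against the simple trend — see the exception note.
Si > Sn: they share group 14; the group trend gives Si the larger value.
Te > Si: the two effects oppose for this pair; the across-period effect wins (190 vs 134 kJ/mol).
F > Te: both effects reinforce here, so F is clearly the higher of the two.
Note the exception: Sn has a higher electron affinity than As, contrary to the simple trend — adding an electron to As's half-filled np³ subshell costs electron-pairing energy.
For reference (kJ/mol): F 328, Si 134, As 78, Sn 107, Te 190.
So from lowest to highest: As < Sn < Si < Te < F.

As < Sn < Si < Te < F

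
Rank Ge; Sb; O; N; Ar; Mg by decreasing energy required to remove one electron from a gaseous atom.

Ar, N, O, Sb, Ge, Mg

First ionization energy rises across a period (greater Z_eff holds electrons more tightly) and falls down a group (valence electrons are farther from the nucleus).
Here both period and group differ, so the two effects have to be weighed against each other.
Ge > Mg: period and group pull opposite ways; the across-period shift dominates (762 vs 738 kJ/mol).
Sb > Ge: period and group pull opposite ways; the across-period shift dominates (831 vs 762 kJ/mol).
O > Sb: relative to Sb, both the across-period and down-group shifts push O's first ionization energy up.
N > O: this pair runs against the simple trend — see the exception note.
Ar > N: the two effects oppose for this pair; the across-period effect wins (1521 vs 1402 kJ/mol).
Note the exception: N has a higher first ionization energy than O, contrary to the simple trend — pairing an electron in O's 2p⁴ costs repulsion energy, so O ionizes more easily than half-filled N (2p³).
Approximate values (kJ/mol): N 1402, O 1314, Mg 738, Ar 1521, Ge 762, Sb 831.
So from highest to lowest: Ar > N > O > Sb > Ge > Mg.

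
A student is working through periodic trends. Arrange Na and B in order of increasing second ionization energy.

B, Na

IE_2 is the cost of taking one more electron from the +1 cation: Na⁺ is the bare [Ne] core; B⁺ still has 2 valence electrons.
Breaking into a closed-shell core is much more expensive than removing a leftover valence electron — Na has the largest IE_2 here.
Tabulated IE_2 (kJ/mol): Na 4562, B 2427.
Hence IE_2: B < Na.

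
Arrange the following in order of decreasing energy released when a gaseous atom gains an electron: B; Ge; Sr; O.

O > Ge > B > Sr

Atoms with high Z_eff and room in the valence shell (especially the halogens) have the most exothermic electron affinities.
Here both period and group differ, so the two effects have to be weighed against each other.
B > Sr: both effects reinforce here, so B is clearly the higher of the two.
Ge > B: the two effects oppose for this pair; the across-period effect wins (119 vs 27 kJ/mol).
O > Ge: both effects reinforce here, so O is clearly the higher of the two.
Tabulated electron affinity (kJ/mol): B 27, O 141, Ge 119, Sr 5.
So from highest to lowest: O > Ge > B > Sr.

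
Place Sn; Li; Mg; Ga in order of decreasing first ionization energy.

Mg > Sn > Ga > Li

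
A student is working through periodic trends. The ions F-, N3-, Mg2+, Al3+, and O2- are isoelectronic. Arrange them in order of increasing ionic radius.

Al3+ < Mg2+ < F- < O2- < N3-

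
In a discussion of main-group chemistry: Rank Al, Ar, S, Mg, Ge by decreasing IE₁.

Ar > S > Ge > Mg > Al

Mg is in period 3, group 2; Al is in period 3, group 13; S is in period 3, group 16; Ar is in period 3, group 18; Ge is in period 4, group 14.
IE₁ increases left→right with effective nuclear charge and decreases top→bottom as the valence shell moves farther out.
Here both period and group differ, so the two effects have to be weighed against each other.
Mg > Al: this pair runs against the simple trend — see the exception note.
Ge > Mg: the two effects oppose for this pair; the across-period effect wins (762 vs 738 kJ/mol).
S > Ge: relative to Ge, both the across-period and down-group shifts push S's first ionization energy up.
Ar > S: Ar lies to the right of S in period 3, so the across-period effect alone puts Ar higher.
Note the exception: Mg has a higher first ionization energy than Al, contrary to the simple trend — Al's single 3p electron is easier to remove than one from Mg's filled 3s².
Tabulated first ionization energy (kJ/mol): Mg 738, Al 578, S 1000, Ar 1521, Ge 762.
So from highest to lowest: Ar > S > Ge > Mg > Al.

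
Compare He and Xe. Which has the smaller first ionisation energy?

Xe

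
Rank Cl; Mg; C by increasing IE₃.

Consider each +2 ion: Cl²⁺ still has 5 valence electrons; Mg²⁺ is the bare [Ne] core; C²⁺ still has 2 valence electrons.
Pulling an electron out of a noble-gas core costs far more than removing a remaining valence electron, so Mg sits at the high end of IE_3.
Valence configurations: Cl²⁺ [Ne]3s²3p³, C²⁺ [He]2s².
Approximate IE_3 values (kJ/mol): Cl 3822, Mg 7733, C 4620.
Putting it together, IE_3: Cl < C < Mg.

Cl, C, Mg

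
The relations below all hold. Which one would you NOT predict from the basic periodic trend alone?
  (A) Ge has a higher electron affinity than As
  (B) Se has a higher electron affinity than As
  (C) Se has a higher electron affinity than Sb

The general trend: electron affinity increases across a period and decreases down a group.
(A) Ge (period 4, group 14) vs As (period 4, group 15): the stated order contradicts the simple trend.
(B) Se (period 4, group 16) vs As (period 4, group 15): the stated order agrees with the simple trend.
(C) Se (period 4, group 16) vs Sb (period 5, group 15): the stated order agrees with the simple trend.
The exception is (A): adding an electron to As's half-filled 4p³ is unfavourable, so Ge (4p²) has the more exothermic EA.

(A)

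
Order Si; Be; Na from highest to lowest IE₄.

Be, Na, Si

Consider each +3 ion: Si³⁺ still has 1 valence electron; Be³⁺ is already 1 electron into the core; Na³⁺ is already 2 electrons into the core.
Pulling an electron out of a noble-gas core costs far more than removing a remaining valence electron, so Na and Be sit at the high end of IE_4.
Approximate IE_4 values (kJ/mol): Si 4356, Be 21007, Na 9543.
Hence IE_4: Si < Na < Be.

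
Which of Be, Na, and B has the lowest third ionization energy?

B

After 2 electrons have been removed, what remains? Be²⁺ is the bare [He] core; Na²⁺ is already 1 electron into the core; B²⁺ still has 1 valence electron.
Core electrons are held far more tightly than valence electrons, so Na and Be top the IE_3 order.
Approximate IE_3 values (kJ/mol): Be 14849, Na 6910, B 3660.
Hence IE_3: B < Na < Be.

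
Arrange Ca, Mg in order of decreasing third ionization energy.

Mg > Ca

The third ionization energy removes an electron from the +2 ion. For each element: Ca²⁺ is the bare [Ar] core; Mg²⁺ is the bare [Ne] core.
All of these are removing an electron from a noble-gas core or deeper; the smaller core (lower principal quantum number) is held far more tightly, and within a period the higher nuclear charge binds the same core more tightly.
The numbers (kJ/mol): Ca 4912, Mg 7733.
Hence IE_3: Ca < Mg.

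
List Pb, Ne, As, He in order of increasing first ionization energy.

He is in period 1, group 18; Ne is in period 2, group 18; As is in period 4, group 15; Pb is in period 6, group 14.
Removing the outermost electron gets harder across a period and easier down a group.
Here both period and group differ, so the two effects have to be weighed against each other.
As > Pb: both effects reinforce here, so As is clearly the higher of the two.
Ne > As: both effects reinforce here, so Ne is clearly the higher of the two.
He > Ne: He sits above Ne in group 18, so the down-group effect alone puts He higher.
For reference (kJ/mol): He 2372, Ne 2081, As 947, Pb 716.
So from lowest to highest: Pb < As < Ne < He.

Pb < As < Ne < He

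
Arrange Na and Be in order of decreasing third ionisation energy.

IE_3 is the cost of taking one more electron from the +2 cation: Na²⁺ is already 1 electron into the core; Be²⁺ is the bare [He] core.
All of these are removing an electron from a noble-gas core or deeper; the smaller core (lower principal quantum number) is held far more tightly, and within a period the higher nuclear charge binds the same core more tightly.
Tabulated IE_3 (kJ/mol): Na 6910, Be 14849.
Hence IE_3: Na < Be.

Be, Na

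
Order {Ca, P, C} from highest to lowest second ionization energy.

C > P > Ca

After 1 electron has been removed, what remains? Ca⁺ still has 1 valence electron; P⁺ still has 4 valence electrons; C⁺ still has 3 valence electrons.
All are still removing valence electrons, so compare the +1 ions as you would atoms: IE_2 generally rises across a period (higher Z_eff) and falls down a group (larger shell), subject to the usual subshell exceptions.
Valence configurations: Ca⁺ [Ar]4s¹, P⁺ [Ne]3s²3p², C⁺ [He]2s²2p¹.
Tabulated IE_2 (kJ/mol): Ca 1145, P 1907, C 2353.
Putting it together, IE_2: Ca < P < C.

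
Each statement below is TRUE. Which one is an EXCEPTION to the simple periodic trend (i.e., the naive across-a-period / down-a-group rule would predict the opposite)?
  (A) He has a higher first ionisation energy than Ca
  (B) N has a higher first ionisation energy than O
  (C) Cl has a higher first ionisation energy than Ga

(B)

The general trend: first ionisation energy increases across a period and decreases down a group.
(A) He (period 1, group 18) vs Ca (period 4, group 2): the stated order agrees with the simple trend.
(B) N (period 2, group 15) vs O (period 2, group 16): the stated order contradicts the simple trend.
(C) Cl (period 3, group 17) vs Ga (period 4, group 13): the stated order agrees with the simple trend.
The exception is (B): pairing an electron in O's 2p⁴ costs repulsion energy, so O ionizes more easily than half-filled N (2p³).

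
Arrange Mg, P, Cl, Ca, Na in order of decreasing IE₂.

Consider each +1 ion: Mg⁺ still has 1 valence electron; P⁺ still has 4 valence electrons; Cl⁺ still has 6 valence electrons; Ca⁺ still has 1 valence electron; Na⁺ is the bare [Ne] core.
Pulling an electron out of a noble-gas core costs far more than removing a remaining valence electron, so Na sits at the high end of IE_2.
Valence configurations: Mg⁺ [Ne]3s¹, P⁺ [Ne]3s²3p², Cl⁺ [Ne]3s²3p⁴, Ca⁺ [Ar]4s¹.
Approximate IE_2 values (kJ/mol): Mg 1451, P 1907, Cl 2298, Ca 1145, Na 4562.
Overall IE_2 order: Ca < Mg < P < Cl < Na.

Na, Cl, P, Mg, Ca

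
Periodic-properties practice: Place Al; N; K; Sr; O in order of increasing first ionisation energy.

K, Sr, Al, O, N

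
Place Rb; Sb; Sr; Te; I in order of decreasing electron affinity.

I > Te > Sb > Rb > Sr

Rb is in period 5, group 1; Sr is in period 5, group 2; Sb is in period 5, group 15; Te is in period 5, group 16; I is in period 5, group 17.
Adding an electron releases more energy for atoms nearer the top right (short of the noble gases).
All lie in period 5; the across-period trend (electron affinity increases left to right) applies, with the exception below.
Note the exception: Rb has a higher electron affinity than Sr, contrary to the simple trend — adding an electron to Sr (ns²) has to open a new, higher-energy np subshell, which is unfavourable.
Tabulated electron affinity (kJ/mol): Rb 47, Sr 5, Sb 103, Te 190, I 295.
So from highest to lowest: I > Te > Sb > Rb > Sr.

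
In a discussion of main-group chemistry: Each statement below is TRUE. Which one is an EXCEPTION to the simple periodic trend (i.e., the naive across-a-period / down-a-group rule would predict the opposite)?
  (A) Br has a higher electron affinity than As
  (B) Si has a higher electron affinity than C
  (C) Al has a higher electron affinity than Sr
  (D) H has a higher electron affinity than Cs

The general trend: electron affinity increases across a period and decreases down a group.
(A) Br (period 4, group 17) vs As (period 4, group 15): the stated order agrees with the simple trend.
(B) Si (period 3, group 14) vs C (period 2, group 14): the stated order contradicts the simple trend.
(C) Al (period 3, group 13) vs Sr (period 5, group 2): the stated order agrees with the simple trend.
(D) H (period 1, group 1) vs Cs (period 6, group 1): the stated order agrees with the simple trend.
The exception is (B): Si's larger, more diffuse 3p orbitals accept an added electron slightly more readily than C's compact 2p.

(B)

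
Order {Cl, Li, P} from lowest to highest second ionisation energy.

Consider each +1 ion: Cl⁺ still has 6 valence electrons; Li⁺ is the bare [He] core; P⁺ still has 4 valence electrons.
Pulling an electron out of a noble-gas core costs far more than removing a remaining valence electron, so Li sits at the high end of IE_2.
Valence configurations: Cl⁺ [Ne]3s²3p⁴, P⁺ [Ne]3s²3p².
Approximate IE_2 values (kJ/mol): Cl 2298, Li 7298, P 1907.
Putting it together, IE_2: P < Cl < Li.

P, Cl, Li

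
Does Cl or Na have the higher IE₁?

First ionization energy rises across a period (greater Z_eff holds electrons more tightly) and falls down a group (valence electrons are farther from the nucleus).
All lie in period 3, so first ionization energy increases left to right.
So Cl has the higher IE₁ (Cl > Na).

Cl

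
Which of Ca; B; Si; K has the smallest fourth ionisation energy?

IE_4 is the cost of taking one more electron from the +3 cation: Ca³⁺ is already 1 electron into the core; B³⁺ is the bare [He] core; Si³⁺ still has 1 valence electron; K³⁺ is already 2 electrons into the core.
Core electrons are held far more tightly than valence electrons, so K, Ca and B top the IE_4 order.
Approximate IE_4 values (kJ/mol): Ca 6491, B 25026, Si 4356, K 5877.
Putting it together, IE_4: Si < K < Ca < B.

Si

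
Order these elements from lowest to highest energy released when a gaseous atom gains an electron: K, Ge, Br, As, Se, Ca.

K is in period 4, group 1; Ca is in period 4, group 2; Ge is in period 4, group 14; As is in period 4, group 15; Se is in period 4, group 16; Br is in period 4, group 17.
Electron affinity generally becomes more exothermic across a period toward the halogens and less exothermic down a group.
All lie in period 4; the across-period trend (electron affinity increases left to right) applies, with the exception below.
Note the exception: K has a higher electron affinity than Ca, contrary to the simple trend — adding an electron to Ca (ns²) has to open a new, higher-energy np subshell, which is unfavourable.
Note the exception: Ge has a higher electron affinity than As, contrary to the simple trend — adding an electron to As's half-filled 4p³ is unfavourable, so Ge (4p²) has the more exothermic EA.
For reference (kJ/mol): K 48, Ca 2, Ge 119, As 78, Se 195, Br 325.
So from lowest to highest: Ca < K < As < Ge < Se < Br.

Ca < K < As < Ge < Se < Br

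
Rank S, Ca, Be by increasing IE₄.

IE_4 is the cost of taking one more electron from the +3 cation: S³⁺ still has 3 valence electrons; Ca³⁺ is already 1 electron into the core; Be³⁺ is already 1 electron into the core.
Breaking into a closed-shell core is much more expensive than removing a leftover valence electron — Ca and Be have the largest IE_4 here.
Approximate IE_4 values (kJ/mol): S 4556, Ca 6491, Be 21007.
Hence IE_4: S < Ca < Be.

S < Ca < Be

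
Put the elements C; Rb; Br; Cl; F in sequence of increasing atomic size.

F < C < Cl < Br < Rb

C is in period 2, group 14; F is in period 2, group 17; Cl is in period 3, group 17; Br is in period 4, group 17; Rb is in period 5, group 1.
Atomic radius shrinks across a period as nuclear charge pulls the same shell inward, and grows down a group as new shells are added.
These span different periods and groups, so the two trends combine.
C > F: C lies to the left of F in period 2, so the across-period effect alone puts C larger.
Cl > C: period and group pull opposite ways; the down-group shift dominates (99 vs 75 pm).
Br > Cl: they share group 17; the group trend gives Br the larger value.
Rb > Br: relative to Br, both the across-period and down-group shifts push Rb's atomic radius up.
For reference (pm): C 75, F 64, Cl 99, Br 114, Rb 210.
So from smallest to largest: F < C < Cl < Br < Rb.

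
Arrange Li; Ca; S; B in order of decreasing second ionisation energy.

Li > B > S > Ca

The second ionization energy removes an electron from the +1 ion. For each element: Li⁺ is the bare [He] core; Ca⁺ still has 1 valence electron; S⁺ still has 5 valence electrons; B⁺ still has 2 valence electrons.
Core electrons are held far more tightly than valence electrons, so Li tops the IE_2 order.
Valence configurations: Ca⁺ [Ar]4s¹, S⁺ [Ne]3s²3p³, B⁺ [He]2s².
The numbers (kJ/mol): Li 7298, Ca 1145, S 2252, B 2427.
Overall IE_2 order: Ca < S < B < Li.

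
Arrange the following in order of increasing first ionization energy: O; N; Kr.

O < Kr < N

IE₁ increases left→right with effective nuclear charge and decreases top→bottom as the valence shell moves farther out.
Neither a single period nor a single group — weigh both effects.
Kr > O: period and group pull opposite ways; the across-period shift dominates (1351 vs 1314 kJ/mol).
N > Kr: period and group pull opposite ways; the down-group shift dominates (1402 vs 1351 kJ/mol).
Note the exception: N has a higher first ionization energy than O, contrary to the simple trend — pairing an electron in O's 2p⁴ costs repulsion energy, so O ionizes more easily than half-filled N (2p³).
For reference (kJ/mol): N 1402, O 1314, Kr 1351.
So from lowest to highest: O < Kr < N.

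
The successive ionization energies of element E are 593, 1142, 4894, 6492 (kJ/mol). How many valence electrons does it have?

2

Look for the largest jump between consecutive ionization energies: IE3/IE2 ≈ 4.3, far larger than any earlier ratio.
That jump marks the point where a core electron is being removed. So the atom has 2 valence electrons.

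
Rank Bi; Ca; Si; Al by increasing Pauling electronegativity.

Ca < Al < Si < Bi

Al is in period 3, group 13; Si is in period 3, group 14; Ca is in period 4, group 2; Bi is in period 6, group 15.
Atoms toward the upper right of the periodic table pull bonding electrons most strongly.
Here both period and group differ, so the two effects have to be weighed against each other.
Al > Ca: both effects reinforce here, so Al is clearly the higher of the two.
Si > Al: both are in period 3; the period trend gives Si the larger value.
Bi > Si: the two effects oppose for this pair; the across-period effect wins (2.02 vs 1.90).
Tabulated electronegativity (Pauling): Al 1.61, Si 1.90, Ca 1.00, Bi 2.02.
So from lowest to highest: Ca < Al < Si < Bi.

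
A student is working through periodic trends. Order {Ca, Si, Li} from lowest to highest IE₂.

Ca < Si < Li

IE_2 is the cost of taking one more electron from the +1 cation: Ca⁺ still has 1 valence electron; Si⁺ still has 3 valence electrons; Li⁺ is the bare [He] core.
Pulling an electron out of a noble-gas core costs far more than removing a remaining valence electron, so Li sits at the high end of IE_2.
Valence configurations: Ca⁺ [Ar]4s¹, Si⁺ [Ne]3s²3p¹.
The numbers (kJ/mol): Ca 1145, Si 1577, Li 7298.
Putting it together, IE_2: Ca < Si < Li.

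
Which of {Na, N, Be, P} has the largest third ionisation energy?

Be

Consider each +2 ion: Na²⁺ is already 1 electron into the core; N²⁺ still has 3 valence electrons; Be²⁺ is the bare [He] core; P²⁺ still has 3 valence electrons.
Core electrons are held far more tightly than valence electrons, so Na and Be top the IE_3 order.
Valence configurations: N²⁺ [He]2s²2p¹, P²⁺ [Ne]3s²3p¹.
Approximate IE_3 values (kJ/mol): Na 6910, N 4578, Be 14849, P 2914.
Hence IE_3: P < N < Na < Be.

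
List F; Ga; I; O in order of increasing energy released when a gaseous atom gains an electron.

Ga < O < I < F

O is in period 2, group 16; F is in period 2, group 17; Ga is in period 4, group 13; I is in period 5, group 17.
Adding an electron releases more energy for atoms nearer the top right (short of the noble gases).
These span different periods and groups, so the two trends combine.
O > Ga: both effects reinforce here, so O is clearly the higher of the two.
I > O: period and group pull opposite ways; the across-period shift dominates (295 vs 141 kJ/mol).
F > I: F sits above I in group 17, so the down-group effect alone puts F higher.
For reference (kJ/mol): O 141, F 328, Ga 29, I 295.
So from lowest to highest: Ga < O < I < F.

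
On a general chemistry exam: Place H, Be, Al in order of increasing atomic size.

Radius decreases left→right (rising Z_eff, same n) and increases top→bottom (higher n).
These sit on a diagonal, where the across-period and down-group effects partly cancel.
Be > H: the two effects oppose for this pair; the down-group effect wins (102 vs 32 pm).
Al > Be: the two effects oppose for this pair; the down-group effect wins (126 vs 102 pm).
Approximate values (pm): H 32, Be 102, Al 126.
So from smallest to largest: H < Be < Al.

H < Be < Al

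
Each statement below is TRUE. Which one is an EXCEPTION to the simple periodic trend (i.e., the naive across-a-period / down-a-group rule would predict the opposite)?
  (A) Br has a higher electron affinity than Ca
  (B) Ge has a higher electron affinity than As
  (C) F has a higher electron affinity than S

The general trend: electron affinity increases across a period and decreases down a group.
(A) Br (period 4, group 17) vs Ca (period 4, group 2): the stated order agrees with the simple trend.
(B) Ge (period 4, group 14) vs As (period 4, group 15): the stated order contradicts the simple trend.
(C) F (period 2, group 17) vs S (period 3, group 16): the stated order agrees with the simple trend.
The exception is (B): adding an electron to As's half-filled 4p³ is unfavourable, so Ge (4p²) has the more exothermic EA.

(B)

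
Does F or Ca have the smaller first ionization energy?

Removing the outermost electron gets harder across a period and easier down a group.
Here both period and group differ, so the two effects have to be weighed against each other.
F > Ca: relative to Ca, both the across-period and down-group shifts push F's first ionization energy up.
Approximate values (kJ/mol): F 1681, Ca 590.
So Ca has the smaller first ionization energy (Ca < F).

Ca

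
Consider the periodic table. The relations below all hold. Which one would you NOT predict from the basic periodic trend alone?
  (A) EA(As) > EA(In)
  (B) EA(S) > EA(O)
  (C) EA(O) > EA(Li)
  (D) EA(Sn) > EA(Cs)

The general trend: electron affinity increases across a period and decreases down a group.
(A) As (period 4, group 15) vs In (period 5, group 13): the stated order agrees with the simple trend.
(B) S (period 3, group 16) vs O (period 2, group 16): the stated order contradicts the simple trend.
(C) O (period 2, group 16) vs Li (period 2, group 1): the stated order agrees with the simple trend.
(D) Sn (period 5, group 14) vs Cs (period 6, group 1): the stated order agrees with the simple trend.
The exception is (B): the compact 2p subshell of O repels the added electron more than S's larger 3p does.

(B)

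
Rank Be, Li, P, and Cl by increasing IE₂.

Consider each +1 ion: Be⁺ still has 1 valence electron; Li⁺ is the bare [He] core; P⁺ still has 4 valence electrons; Cl⁺ still has 6 valence electrons.
Pulling an electron out of a noble-gas core costs far more than removing a remaining valence electron, so Li sits at the high end of IE_2.
Valence configurations: Be⁺ [He]2s¹, P⁺ [Ne]3s²3p², Cl⁺ [Ne]3s²3p⁴.
Approximate IE_2 values (kJ/mol): Be 1757, Li 7298, P 1907, Cl 2298.
Hence IE_2: Be < P < Cl < Li.

Be, P, Cl, Li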